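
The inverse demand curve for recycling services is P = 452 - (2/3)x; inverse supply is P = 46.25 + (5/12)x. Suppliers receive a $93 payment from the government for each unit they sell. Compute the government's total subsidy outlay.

Pre-subsidy: 452 - (2/3)x = 46.25 + (5/12)x gives x* = 4869/13 and P* = 2630/13.
With the subsidy, sellers receive Ps = Pb + 93 for each unit, where Pb is the price buyers pay.
On the curves, Pb = 452 - (2/3)x and Ps = 46.25 + (5/12)x; the wedge Ps − Pb = 93 gives 46.25 + (5/12)x − (452 - (2/3)x) = 93, so x' = 5985/13.
Then Pb = 452 − (2/3)·(5985/13) = 1886/13 and Ps = 46.25 + (5/12)·(5985/13) = 3095/13.
Government outlay = subsidy × quantity = 93 × 5985/13 = 556605/13.

Government cost = 556605/13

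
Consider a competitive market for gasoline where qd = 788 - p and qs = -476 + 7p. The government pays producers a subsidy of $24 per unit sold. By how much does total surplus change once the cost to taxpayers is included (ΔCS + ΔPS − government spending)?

Pre-subsidy: 788 - p = -476 + 7p gives p* = 158, q* = 630.
With the subsidy, sellers receive ps = pb + 24 for each unit, where pb is the price buyers pay.
Supply in terms of pb becomes qs = -476 + 7(pb + 24) = -308 + 7pb. Setting this equal to demand: 788 - pb = -308 + 7pb, so pb = 137.
Sellers receive ps = 137 + 24 = 161; q' = 788 − 1·137 = 651.
ΔCS = ½(630 + 651)(158 − 137) = 13450.5; ΔPS = ½(630 + 651)(161 − 158) = 1921.5.
Government spending = 24 × 651 = 15624.
Net change = 13450.5 + 1921.5 − 15624 = -252. The loss equals the DWL triangle ½·24·21.

Net change in total surplus = -$252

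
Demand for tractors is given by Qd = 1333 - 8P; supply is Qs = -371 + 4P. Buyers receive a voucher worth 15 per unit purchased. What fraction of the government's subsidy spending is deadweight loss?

DWL / government spending = 20/237

Pre-subsidy: 1333 - 8P = -371 + 4P gives P* = 142, Q* = 197.
With the rebate, buyers effectively pay Pb = Ps − 15, where Ps is the price sellers receive.
Demand in terms of Ps becomes Qd = 1333 − 8(Ps − 15) = 1453 - 8Ps. Setting this equal to supply: 1453 - 8Ps = -371 + 4Ps, so Ps = 152.
Buyers pay Pb = 152 − 15 = 137; Q' = -371 + 4·152 = 237.
ΔCS = ½(197 + 237)(142 − 137) = 1085; ΔPS = ½(197 + 237)(152 − 142) = 2170.
Government spending = 15 × 237 = 3555.
DWL = ½ × 15 × (237 − 197) = 300; fraction = 300 / 3555 = 20/237.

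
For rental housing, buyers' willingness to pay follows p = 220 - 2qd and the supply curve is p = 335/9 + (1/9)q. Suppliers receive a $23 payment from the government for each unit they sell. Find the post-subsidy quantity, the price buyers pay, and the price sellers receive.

q' = 1852/19; buyers pay 476/19; sellers receive 913/19

Pre-subsidy: 220 - 2q = 335/9 + (1/9)q gives q* = 1645/19 and p* = 890/19.
With the subsidy, sellers receive ps = pb + 23 for each unit, where pb is the price buyers pay.
On the curves, pb = 220 - 2q and ps = 335/9 + (1/9)q; the wedge ps − pb = 23 gives 335/9 + (1/9)q − (220 - 2q) = 23, so q' = 1852/19.
Then pb = 220 − 2·(1852/19) = 476/19 and ps = 335/9 + (1/9)·(1852/19) = 913/19.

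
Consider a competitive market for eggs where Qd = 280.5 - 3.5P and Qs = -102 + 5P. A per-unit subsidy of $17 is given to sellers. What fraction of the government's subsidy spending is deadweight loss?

Pre-subsidy: 280.5 - 3.5P = -102 + 5P gives P* = 45, Q* = 123.
With the subsidy, sellers receive Ps = Pb + 17 for each unit, where Pb is the price buyers pay.
Supply in terms of Pb becomes Qs = -102 + 5(Pb + 17) = -17 + 5Pb. Setting this equal to demand: 280.5 - 3.5Pb = -17 + 5Pb, so Pb = 35.
Sellers receive Ps = 35 + 17 = 52; Q' = 280.5 − 3.5·35 = 158.
ΔCS = ½(123 + 158)(45 − 35) = 1405; ΔPS = ½(123 + 158)(52 − 45) = 983.5.
Government spending = 17 × 158 = 2686.
DWL = ½ × 17 × (158 − 123) = 297.5; fraction = 297.5 / 2686 = 35/316.

DWL / government spending = 35/316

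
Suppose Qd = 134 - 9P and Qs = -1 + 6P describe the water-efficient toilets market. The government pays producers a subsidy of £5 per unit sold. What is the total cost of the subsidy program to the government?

Pre-subsidy: 134 - 9P = -1 + 6P gives P* = 9, Q* = 53.
With the subsidy, sellers receive Ps = Pb + 5 for each unit, where Pb is the price buyers pay.
Supply in terms of Pb becomes Qs = -1 + 6(Pb + 5) = 29 + 6Pb. Setting this equal to demand: 134 - 9Pb = 29 + 6Pb, so Pb = 7.
Sellers receive Ps = 7 + 5 = 12; Q' = 134 − 9·7 = 71.
Government outlay = subsidy × quantity = 5 × 71 = 355.

Government cost = £355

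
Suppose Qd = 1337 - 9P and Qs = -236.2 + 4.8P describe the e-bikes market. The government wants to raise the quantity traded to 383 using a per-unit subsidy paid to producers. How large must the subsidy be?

Required subsidy s = 23 per unit

At Q = 383, invert demand for the buyer price: Pb = (1337 − 383)/9 = 106; invert supply for the seller price: Ps = (383 − (-236.2))/4.8 = 129.
The subsidy must fill the gap: s = Ps − Pb = 129 − 106 = 23.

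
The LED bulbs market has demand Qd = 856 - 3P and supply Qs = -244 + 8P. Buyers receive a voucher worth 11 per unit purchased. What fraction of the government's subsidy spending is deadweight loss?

Pre-subsidy: 856 - 3P = -244 + 8P gives P* = 100, Q* = 556.
With the rebate, buyers effectively pay Pb = Ps − 11, where Ps is the price sellers receive.
Demand in terms of Ps becomes Qd = 856 − 3(Ps − 11) = 889 - 3Ps. Setting this equal to supply: 889 - 3Ps = -244 + 8Ps, so Ps = 103.
Buyers pay Pb = 103 − 11 = 92; Q' = -244 + 8·103 = 580.
ΔCS = ½(556 + 580)(100 − 92) = 4544; ΔPS = ½(556 + 580)(103 − 100) = 1704.
Government spending = 11 × 580 = 6380.
DWL = ½ × 11 × (580 − 556) = 132; fraction = 132 / 6380 = 3/145.

DWL / government spending = 3/145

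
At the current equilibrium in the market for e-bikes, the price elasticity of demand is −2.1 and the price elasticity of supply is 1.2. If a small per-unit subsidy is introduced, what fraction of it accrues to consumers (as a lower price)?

For a small subsidy around the equilibrium, the benefit split depends on the relative slopes, which at a point are proportional to the elasticities.
Buyer share = εs/(εs + |εd|) = 1.2/(1.2 + 2.1) = 4/11; seller share = |εd|/(εs + |εd|) = 7/11.

Consumer share = 4/11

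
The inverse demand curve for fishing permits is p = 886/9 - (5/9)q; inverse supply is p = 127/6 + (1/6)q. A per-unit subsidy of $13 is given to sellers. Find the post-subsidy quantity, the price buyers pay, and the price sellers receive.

q' = 125; buyers pay $29; sellers receive $42

Pre-subsidy: 886/9 - (5/9)q = 127/6 + (1/6)q gives q* = 107 and p* = 39.
With the subsidy, sellers receive ps = pb + 13 for each unit, where pb is the price buyers pay.
On the curves, pb = 886/9 - (5/9)q and ps = 127/6 + (1/6)q; the wedge ps − pb = 13 gives 127/6 + (1/6)q − (886/9 - (5/9)q) = 13, so q' = 125.
Then pb = 886/9 − (5/9)·125 = 29 and ps = 127/6 + (1/6)·125 = 42.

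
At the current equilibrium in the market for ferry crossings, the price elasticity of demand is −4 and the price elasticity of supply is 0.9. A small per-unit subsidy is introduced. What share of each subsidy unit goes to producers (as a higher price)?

For a small subsidy around the equilibrium, the benefit split depends on the relative slopes, which at a point are proportional to the elasticities.
Buyer share = εs/(εs + |εd|) = 0.9/(0.9 + 4) = 9/49; seller share = |εd|/(εs + |εd|) = 40/49.
So producers capture 40/49 of the subsidy.

Producer share = 40/49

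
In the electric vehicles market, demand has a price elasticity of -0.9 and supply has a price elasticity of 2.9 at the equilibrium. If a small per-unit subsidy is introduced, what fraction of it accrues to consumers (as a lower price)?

For a small subsidy around the equilibrium, the benefit split depends on the relative slopes, which at a point are proportional to the elasticities.
Buyer share = εs/(εs + |εd|) = 2.9/(2.9 + 0.9) = 29/38; seller share = |εd|/(εs + |εd|) = 9/38.

Consumer share = 29/38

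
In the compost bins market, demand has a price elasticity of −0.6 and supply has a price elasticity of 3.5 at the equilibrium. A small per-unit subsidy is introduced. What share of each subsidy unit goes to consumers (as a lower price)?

For a small subsidy around the equilibrium, the benefit split depends on the relative slopes, which at a point are proportional to the elasticities.
Buyer share = εs/(εs + |εd|) = 3.5/(3.5 + 0.6) = 35/41; seller share = |εd|/(εs + |εd|) = 6/41.

Consumer share = 35/41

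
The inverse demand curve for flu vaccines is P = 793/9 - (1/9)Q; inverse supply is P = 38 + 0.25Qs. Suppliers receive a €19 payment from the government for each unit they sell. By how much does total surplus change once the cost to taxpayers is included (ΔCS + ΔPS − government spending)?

Pre-subsidy: 793/9 - (1/9)Q = 38 + 0.25Q gives Q* = 1804/13 and P* = 945/13.
With the subsidy, sellers receive Ps = Pb + 19 for each unit, where Pb is the price buyers pay.
On the curves, Pb = 793/9 - (1/9)Q and Ps = 38 + 0.25Q; the wedge Ps − Pb = 19 gives 38 + 0.25Q − (793/9 - (1/9)Q) = 19, so Q' = 2488/13.
Then Pb = 793/9 − (1/9)·(2488/13) = 869/13 and Ps = 38 + 0.25·(2488/13) = 1116/13.
ΔCS = ½(1804/13 + 2488/13)(945/13 − 869/13) = 163096/169; ΔPS = ½(1804/13 + 2488/13)(1116/13 − 945/13) = 366966/169.
Government spending = 19 × 2488/13 = 47272/13.
Net change = 163096/169 + 366966/169 − 47272/13 = -6498/13. The loss equals the DWL triangle ½·19·684/13.

Net change in total surplus = -6498/13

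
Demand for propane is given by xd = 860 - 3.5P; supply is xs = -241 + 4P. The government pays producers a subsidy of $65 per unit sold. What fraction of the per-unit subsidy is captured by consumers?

Pre-subsidy: 860 - 3.5P = -241 + 4P gives P* = 146.8, x* = 346.2.
With the subsidy, sellers receive Ps = Pb + 65 for each unit, where Pb is the price buyers pay.
Supply in terms of Pb becomes xs = -241 + 4(Pb + 65) = 19 + 4Pb. Setting this equal to demand: 860 - 3.5Pb = 19 + 4Pb, so Pb = 1682/15.
Sellers receive Ps = 1682/15 + 65 = 2657/15; x' = 860 − 3.5·(1682/15) = 7013/15.
Buyers' price falls by P* − Pb = 146.8 − 1682/15 = 104/3; sellers' price rises by Ps − P* = 2657/15 − 146.8 = 91/3.
So consumers capture (104/3)/65 = 8/15 of each unit of subsidy.

Consumer share = 8/15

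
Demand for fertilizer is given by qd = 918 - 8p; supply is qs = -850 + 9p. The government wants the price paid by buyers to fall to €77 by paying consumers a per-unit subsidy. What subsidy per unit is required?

Required subsidy s = €51 per unit

At a buyer price of 77, quantity demanded is 918 − 8·77 = 302.
Sellers supply 302 only when they receive ps with -850 + 9·ps = 302, i.e. ps = 128.
s = ps − pb = 128 − 77 = 51.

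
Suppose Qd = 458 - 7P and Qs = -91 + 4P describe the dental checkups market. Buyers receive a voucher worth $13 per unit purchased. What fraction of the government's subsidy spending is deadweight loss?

Pre-subsidy: 458 - 7P = -91 + 4P gives P* = 549/11, Q* = 1195/11.
With the rebate, buyers effectively pay Pb = Ps − 13, where Ps is the price sellers receive.
Demand in terms of Ps becomes Qd = 458 − 7(Ps − 13) = 549 - 7Ps. Setting this equal to supply: 549 - 7Ps = -91 + 4Ps, so Ps = 640/11.
Buyers pay Pb = 640/11 − 13 = 497/11; Q' = -91 + 4·(640/11) = 1559/11.
ΔCS = ½(1195/11 + 1559/11)(549/11 − 497/11) = 71604/121; ΔPS = ½(1195/11 + 1559/11)(640/11 − 549/11) = 125307/121.
Government spending = 13 × 1559/11 = 20267/11.
DWL = ½ × 13 × (1559/11 − 1195/11) = 2366/11; fraction = (2366/11) / (20267/11) = 182/1559.

DWL / government spending = 182/1559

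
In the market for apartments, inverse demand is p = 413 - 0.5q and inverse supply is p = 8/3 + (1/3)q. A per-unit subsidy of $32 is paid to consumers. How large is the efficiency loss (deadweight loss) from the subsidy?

Deadweight loss = $614.4

Pre-subsidy: 413 - 0.5q = 8/3 + (1/3)q gives q* = 492.4 and p* = 166.8.
With the rebate, buyers effectively pay pb = ps − 32, where ps is the price sellers receive.
On the curves, pb = 413 - 0.5q and ps = 8/3 + (1/3)q; the wedge ps − pb = 32 gives 8/3 + (1/3)q − (413 - 0.5q) = 32, so q' = 530.8.
Then pb = 413 − 0.5·530.8 = 147.6 and ps = 8/3 + (1/3)·530.8 = 179.6.
The subsidy expands output by 530.8 − 492.4 = 38.4 past the efficient level; on those units the gap between marginal cost and willingness to pay runs from 0 up to 32.
DWL = ½ × 32 × 38.4 = 614.4.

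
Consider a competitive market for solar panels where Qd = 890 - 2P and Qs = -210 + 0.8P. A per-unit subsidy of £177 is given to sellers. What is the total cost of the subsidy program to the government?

Government cost = 254526/7

Pre-subsidy: 890 - 2P = -210 + 0.8P gives P* = 2750/7, Q* = 730/7.
With the subsidy, sellers receive Ps = Pb + 177 for each unit, where Pb is the price buyers pay.
Supply in terms of Pb becomes Qs = -210 + 0.8(Pb + 177) = -68.4 + 0.8Pb. Setting this equal to demand: 890 - 2Pb = -68.4 + 0.8Pb, so Pb = 2396/7.
Sellers receive Ps = 2396/7 + 177 = 3635/7; Q' = 890 − 2·(2396/7) = 1438/7.
Government outlay = subsidy × quantity = 177 × 1438/7 = 254526/7.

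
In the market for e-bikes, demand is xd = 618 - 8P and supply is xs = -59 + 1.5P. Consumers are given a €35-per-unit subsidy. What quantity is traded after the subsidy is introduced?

Pre-subsidy: 618 - 8P = -59 + 1.5P gives P* = 1354/19, x* = 910/19.
With the rebate, buyers effectively pay Pb = Ps − 35, where Ps is the price sellers receive.
Demand in terms of Ps becomes xd = 618 − 8(Ps − 35) = 898 - 8Ps. Setting this equal to supply: 898 - 8Ps = -59 + 1.5Ps, so Ps = 1914/19.
Buyers pay Pb = 1914/19 − 35 = 1249/19; x' = -59 + 1.5·(1914/19) = 1750/19.

x' = 1750/19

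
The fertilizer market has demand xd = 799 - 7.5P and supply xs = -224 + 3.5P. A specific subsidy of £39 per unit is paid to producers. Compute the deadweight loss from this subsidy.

Pre-subsidy: 799 - 7.5P = -224 + 3.5P gives P* = 93, x* = 101.5.
With the subsidy, sellers receive Ps = Pb + 39 for each unit, where Pb is the price buyers pay.
Supply in terms of Pb becomes xs = -224 + 3.5(Pb + 39) = -87.5 + 3.5Pb. Setting this equal to demand: 799 - 7.5Pb = -87.5 + 3.5Pb, so Pb = 1773/22.
Sellers receive Ps = 1773/22 + 39 = 2631/22; x' = 799 − 7.5·(1773/22) = 8561/44.
The subsidy expands output by 8561/44 − 101.5 = 4095/44 past the efficient level; on those units the gap between marginal cost and willingness to pay runs from 0 up to 39.
DWL = ½ × 39 × 4095/44 = 159705/88.

Deadweight loss = 159705/88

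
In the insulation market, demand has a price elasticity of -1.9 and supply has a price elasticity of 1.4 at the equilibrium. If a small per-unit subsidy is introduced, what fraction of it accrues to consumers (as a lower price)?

For a small subsidy around the equilibrium, the benefit split depends on the relative slopes, which at a point are proportional to the elasticities.
Buyer share = εs/(εs + |εd|) = 1.4/(1.4 + 1.9) = 14/33; seller share = |εd|/(εs + |εd|) = 19/33.

Consumer share = 14/33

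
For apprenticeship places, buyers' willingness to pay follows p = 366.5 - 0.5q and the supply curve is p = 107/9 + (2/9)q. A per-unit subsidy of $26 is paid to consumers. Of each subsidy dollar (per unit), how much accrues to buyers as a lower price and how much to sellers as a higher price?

Buyers gain $18 per unit; sellers gain $8 per unit

Pre-subsidy: 366.5 - 0.5q = 107/9 + (2/9)q gives q* = 491 and p* = 121.
With the rebate, buyers effectively pay pb = ps − 26, where ps is the price sellers receive.
On the curves, pb = 366.5 - 0.5q and ps = 107/9 + (2/9)q; the wedge ps − pb = 26 gives 107/9 + (2/9)q − (366.5 - 0.5q) = 26, so q' = 527.
Then pb = 366.5 − 0.5·527 = 103 and ps = 107/9 + (2/9)·527 = 129.
Buyers' price falls by p* − pb = 121 − 103 = 18; sellers' price rises by ps − p* = 129 − 121 = 8.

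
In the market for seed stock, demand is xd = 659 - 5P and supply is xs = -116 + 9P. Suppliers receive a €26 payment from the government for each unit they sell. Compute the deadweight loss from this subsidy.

Deadweight loss = 7605/7

Pre-subsidy: 659 - 5P = -116 + 9P gives P* = 775/14, x* = 5351/14.
With the subsidy, sellers receive Ps = Pb + 26 for each unit, where Pb is the price buyers pay.
Supply in terms of Pb becomes xs = -116 + 9(Pb + 26) = 118 + 9Pb. Setting this equal to demand: 659 - 5Pb = 118 + 9Pb, so Pb = 541/14.
Sellers receive Ps = 541/14 + 26 = 905/14; x' = 659 − 5·(541/14) = 6521/14.
The subsidy expands output by 6521/14 − 5351/14 = 585/7 past the efficient level; on those units the gap between marginal cost and willingness to pay runs from 0 up to 26.
DWL = ½ × 26 × 585/7 = 7605/7.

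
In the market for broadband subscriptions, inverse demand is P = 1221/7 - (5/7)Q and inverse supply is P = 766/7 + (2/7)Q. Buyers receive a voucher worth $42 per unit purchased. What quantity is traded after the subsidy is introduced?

Q' = 107

Pre-subsidy: 1221/7 - (5/7)Q = 766/7 + (2/7)Q gives Q* = 65 and P* = 128.
With the rebate, buyers effectively pay Pb = Ps − 42, where Ps is the price sellers receive.
On the curves, Pb = 1221/7 - (5/7)Q and Ps = 766/7 + (2/7)Q; the wedge Ps − Pb = 42 gives 766/7 + (2/7)Q − (1221/7 - (5/7)Q) = 42, so Q' = 107.
Then Pb = 1221/7 − (5/7)·107 = 98 and Ps = 766/7 + (2/7)·107 = 140.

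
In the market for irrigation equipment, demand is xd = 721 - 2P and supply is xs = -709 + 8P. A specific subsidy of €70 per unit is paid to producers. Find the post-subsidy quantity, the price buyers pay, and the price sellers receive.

x' = 547; buyers pay €87; sellers receive €157

Pre-subsidy: 721 - 2P = -709 + 8P gives P* = 143, x* = 435.
With the subsidy, sellers receive Ps = Pb + 70 for each unit, where Pb is the price buyers pay.
Supply in terms of Pb becomes xs = -709 + 8(Pb + 70) = -149 + 8Pb. Setting this equal to demand: 721 - 2Pb = -149 + 8Pb, so Pb = 87.
Sellers receive Ps = 87 + 70 = 157; x' = 721 − 2·87 = 547.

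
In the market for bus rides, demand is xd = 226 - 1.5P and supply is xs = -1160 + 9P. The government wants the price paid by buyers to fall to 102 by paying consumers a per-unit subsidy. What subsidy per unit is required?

Required subsidy s = 35 per unit

At a buyer price of 102, quantity demanded is 226 − 1.5·102 = 73.
Sellers supply 73 only when they receive Ps with -1160 + 9·Ps = 73, i.e. Ps = 137.
s = Ps − Pb = 137 − 102 = 35.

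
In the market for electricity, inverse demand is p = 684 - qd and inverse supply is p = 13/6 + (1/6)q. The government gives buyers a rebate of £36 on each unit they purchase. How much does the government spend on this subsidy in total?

Government cost = 155052/7

Pre-subsidy: 684 - q = 13/6 + (1/6)q gives q* = 4091/7 and p* = 697/7.
With the rebate, buyers effectively pay pb = ps − 36, where ps is the price sellers receive.
On the curves, pb = 684 - q and ps = 13/6 + (1/6)q; the wedge ps − pb = 36 gives 13/6 + (1/6)q − (684 - q) = 36, so q' = 4307/7.
Then pb = 684 − 1·(4307/7) = 481/7 and ps = 13/6 + (1/6)·(4307/7) = 733/7.
Government outlay = subsidy × quantity = 36 × 4307/7 = 155052/7.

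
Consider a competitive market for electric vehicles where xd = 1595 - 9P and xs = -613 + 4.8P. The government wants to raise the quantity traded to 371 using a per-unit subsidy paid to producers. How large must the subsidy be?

At x = 371, invert demand for the buyer price: Pb = (1595 − 371)/9 = 136; invert supply for the seller price: Ps = (371 − (-613))/4.8 = 205.
The subsidy must fill the gap: s = Ps − Pb = 205 − 136 = 69.

Required subsidy s = 69 per unit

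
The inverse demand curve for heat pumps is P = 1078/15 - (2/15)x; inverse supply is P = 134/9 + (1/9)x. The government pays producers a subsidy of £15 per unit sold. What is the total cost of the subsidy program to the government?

Pre-subsidy: 1078/15 - (2/15)x = 134/9 + (1/9)x gives x* = 2564/11 and P* = 1346/33.
With the subsidy, sellers receive Ps = Pb + 15 for each unit, where Pb is the price buyers pay.
On the curves, Pb = 1078/15 - (2/15)x and Ps = 134/9 + (1/9)x; the wedge Ps − Pb = 15 gives 134/9 + (1/9)x − (1078/15 - (2/15)x) = 15, so x' = 3239/11.
Then Pb = 1078/15 − (2/15)·(3239/11) = 1076/33 and Ps = 134/9 + (1/9)·(3239/11) = 1571/33.
Government outlay = subsidy × quantity = 15 × 3239/11 = 48585/11.

Government cost = 48585/11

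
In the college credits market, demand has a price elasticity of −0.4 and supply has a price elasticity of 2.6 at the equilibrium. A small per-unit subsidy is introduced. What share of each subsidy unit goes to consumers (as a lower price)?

For a small subsidy around the equilibrium, the benefit split depends on the relative slopes, which at a point are proportional to the elasticities.
Buyer share = εs/(εs + |εd|) = 2.6/(2.6 + 0.4) = 13/15; seller share = |εd|/(εs + |εd|) = 2/15.

Consumer share = 13/15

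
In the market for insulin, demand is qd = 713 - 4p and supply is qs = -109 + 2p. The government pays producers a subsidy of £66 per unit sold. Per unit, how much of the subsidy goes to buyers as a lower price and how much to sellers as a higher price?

Pre-subsidy: 713 - 4p = -109 + 2p gives p* = 137, q* = 165.
With the subsidy, sellers receive ps = pb + 66 for each unit, where pb is the price buyers pay.
Supply in terms of pb becomes qs = -109 + 2(pb + 66) = 23 + 2pb. Setting this equal to demand: 713 - 4pb = 23 + 2pb, so pb = 115.
Sellers receive ps = 115 + 66 = 181; q' = 713 − 4·115 = 253.
Buyers' price falls by p* − pb = 137 − 115 = 22; sellers' price rises by ps − p* = 181 − 137 = 44.

Buyers gain £22 per unit; sellers gain £44 per unit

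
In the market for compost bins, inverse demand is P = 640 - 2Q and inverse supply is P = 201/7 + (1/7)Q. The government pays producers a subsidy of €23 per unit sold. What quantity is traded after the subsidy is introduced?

Pre-subsidy: 640 - 2Q = 201/7 + (1/7)Q gives Q* = 4279/15 and P* = 1042/15.
With the subsidy, sellers receive Ps = Pb + 23 for each unit, where Pb is the price buyers pay.
On the curves, Pb = 640 - 2Q and Ps = 201/7 + (1/7)Q; the wedge Ps − Pb = 23 gives 201/7 + (1/7)Q − (640 - 2Q) = 23, so Q' = 296.
Then Pb = 640 − 2·296 = 48 and Ps = 201/7 + (1/7)·296 = 71.

Q' = 296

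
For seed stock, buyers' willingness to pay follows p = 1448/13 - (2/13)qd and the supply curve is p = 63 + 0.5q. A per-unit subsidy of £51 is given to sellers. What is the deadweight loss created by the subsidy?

Pre-subsidy: 1448/13 - (2/13)q = 63 + 0.5q gives q* = 74 and p* = 100.
With the subsidy, sellers receive ps = pb + 51 for each unit, where pb is the price buyers pay.
On the curves, pb = 1448/13 - (2/13)q and ps = 63 + 0.5q; the wedge ps − pb = 51 gives 63 + 0.5q − (1448/13 - (2/13)q) = 51, so q' = 152.
Then pb = 1448/13 − (2/13)·152 = 88 and ps = 63 + 0.5·152 = 139.
The subsidy expands output by 152 − 74 = 78 past the efficient level; on those units the gap between marginal cost and willingness to pay runs from 0 up to 51.
DWL = ½ × 51 × 78 = 1989.

Deadweight loss = £1989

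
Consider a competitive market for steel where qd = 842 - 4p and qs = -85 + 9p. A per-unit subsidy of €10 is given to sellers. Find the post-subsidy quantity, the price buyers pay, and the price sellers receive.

q' = 7598/13; buyers pay 837/13; sellers receive 967/13

Pre-subsidy: 842 - 4p = -85 + 9p gives p* = 927/13, q* = 7238/13.
With the subsidy, sellers receive ps = pb + 10 for each unit, where pb is the price buyers pay.
Supply in terms of pb becomes qs = -85 + 9(pb + 10) = 5 + 9pb. Setting this equal to demand: 842 - 4pb = 5 + 9pb, so pb = 837/13.
Sellers receive ps = 837/13 + 10 = 967/13; q' = 842 − 4·(837/13) = 7598/13.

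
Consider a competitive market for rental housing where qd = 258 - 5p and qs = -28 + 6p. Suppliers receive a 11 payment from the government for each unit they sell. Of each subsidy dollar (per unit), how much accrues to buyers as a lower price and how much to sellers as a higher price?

Buyers gain 6 per unit; sellers gain 5 per unit

Pre-subsidy: 258 - 5p = -28 + 6p gives p* = 26, q* = 128.
With the subsidy, sellers receive ps = pb + 11 for each unit, where pb is the price buyers pay.
Supply in terms of pb becomes qs = -28 + 6(pb + 11) = 38 + 6pb. Setting this equal to demand: 258 - 5pb = 38 + 6pb, so pb = 20.
Sellers receive ps = 20 + 11 = 31; q' = 258 − 5·20 = 158.
Buyers' price falls by p* − pb = 26 − 20 = 6; sellers' price rises by ps − p* = 31 − 26 = 5.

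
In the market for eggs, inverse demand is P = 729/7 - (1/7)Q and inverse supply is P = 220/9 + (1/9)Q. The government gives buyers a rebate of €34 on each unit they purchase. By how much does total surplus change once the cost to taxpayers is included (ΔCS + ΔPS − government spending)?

Net change in total surplus = -€2275.875

Pre-subsidy: 729/7 - (1/7)Q = 220/9 + (1/9)Q gives Q* = 313.8125 and P* = 59.3125.
With the rebate, buyers effectively pay Pb = Ps − 34, where Ps is the price sellers receive.
On the curves, Pb = 729/7 - (1/7)Q and Ps = 220/9 + (1/9)Q; the wedge Ps − Pb = 34 gives 220/9 + (1/9)Q − (729/7 - (1/7)Q) = 34, so Q' = 447.6875.
Then Pb = 729/7 − (1/7)·447.6875 = 40.1875 and Ps = 220/9 + (1/9)·447.6875 = 74.1875.
ΔCS = ½(313.8125 + 447.6875)(59.3125 − 40.1875) = 7281.84375; ΔPS = ½(313.8125 + 447.6875)(74.1875 − 59.3125) = 5663.65625.
Government spending = 34 × 447.6875 = 15221.375.
Net change = 7281.84375 + 5663.65625 − 15221.375 = -2275.875. The loss equals the DWL triangle ½·34·133.875.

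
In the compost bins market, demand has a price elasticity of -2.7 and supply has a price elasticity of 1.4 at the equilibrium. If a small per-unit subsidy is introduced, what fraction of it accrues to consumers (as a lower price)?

For a small subsidy around the equilibrium, the benefit split depends on the relative slopes, which at a point are proportional to the elasticities.
Buyer share = εs/(εs + |εd|) = 1.4/(1.4 + 2.7) = 14/41; seller share = |εd|/(εs + |εd|) = 27/41.

Consumer share = 14/41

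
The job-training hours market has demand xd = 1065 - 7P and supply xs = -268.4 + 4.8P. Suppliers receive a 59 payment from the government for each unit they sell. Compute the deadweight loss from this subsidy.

Pre-subsidy: 1065 - 7P = -268.4 + 4.8P gives P* = 113, x* = 274.
With the subsidy, sellers receive Ps = Pb + 59 for each unit, where Pb is the price buyers pay.
Supply in terms of Pb becomes xs = -268.4 + 4.8(Pb + 59) = 14.8 + 4.8Pb. Setting this equal to demand: 1065 - 7Pb = 14.8 + 4.8Pb, so Pb = 89.
Sellers receive Ps = 89 + 59 = 148; x' = 1065 − 7·89 = 442.
The subsidy expands output by 442 − 274 = 168 past the efficient level; on those units the gap between marginal cost and willingness to pay runs from 0 up to 59.
DWL = ½ × 59 × 168 = 4956.

Deadweight loss = 4956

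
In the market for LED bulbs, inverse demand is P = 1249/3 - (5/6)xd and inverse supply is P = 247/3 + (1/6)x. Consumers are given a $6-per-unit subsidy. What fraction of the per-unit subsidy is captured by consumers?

Consumer share = 5/6

Pre-subsidy: 1249/3 - (5/6)x = 247/3 + (1/6)x gives x* = 334 and P* = 138.
With the rebate, buyers effectively pay Pb = Ps − 6, where Ps is the price sellers receive.
On the curves, Pb = 1249/3 - (5/6)x and Ps = 247/3 + (1/6)x; the wedge Ps − Pb = 6 gives 247/3 + (1/6)x − (1249/3 - (5/6)x) = 6, so x' = 340.
Then Pb = 1249/3 − (5/6)·340 = 133 and Ps = 247/3 + (1/6)·340 = 139.
Buyers' price falls by P* − Pb = 138 − 133 = 5; sellers' price rises by Ps − P* = 139 − 138 = 1.
So consumers capture 5/6 = 5/6 of each unit of subsidy.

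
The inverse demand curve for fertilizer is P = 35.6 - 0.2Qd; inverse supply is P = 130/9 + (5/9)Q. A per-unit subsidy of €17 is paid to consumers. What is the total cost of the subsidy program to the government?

Pre-subsidy: 35.6 - 0.2Q = 130/9 + (5/9)Q gives Q* = 28 and P* = 30.
With the rebate, buyers effectively pay Pb = Ps − 17, where Ps is the price sellers receive.
On the curves, Pb = 35.6 - 0.2Q and Ps = 130/9 + (5/9)Q; the wedge Ps − Pb = 17 gives 130/9 + (5/9)Q − (35.6 - 0.2Q) = 17, so Q' = 50.5.
Then Pb = 35.6 − 0.2·50.5 = 25.5 and Ps = 130/9 + (5/9)·50.5 = 42.5.
Government outlay = subsidy × quantity = 17 × 50.5 = 858.5.

Government cost = €858.5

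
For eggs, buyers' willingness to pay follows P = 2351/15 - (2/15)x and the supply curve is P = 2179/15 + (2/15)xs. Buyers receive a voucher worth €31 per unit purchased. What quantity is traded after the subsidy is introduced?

x' = 159.25

Pre-subsidy: 2351/15 - (2/15)x = 2179/15 + (2/15)x gives x* = 43 and P* = 151.
With the rebate, buyers effectively pay Pb = Ps − 31, where Ps is the price sellers receive.
On the curves, Pb = 2351/15 - (2/15)x and Ps = 2179/15 + (2/15)x; the wedge Ps − Pb = 31 gives 2179/15 + (2/15)x − (2351/15 - (2/15)x) = 31, so x' = 159.25.
Then Pb = 2351/15 − (2/15)·159.25 = 135.5 and Ps = 2179/15 + (2/15)·159.25 = 166.5.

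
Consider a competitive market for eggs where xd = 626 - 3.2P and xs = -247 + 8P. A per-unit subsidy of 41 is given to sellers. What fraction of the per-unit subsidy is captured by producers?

Producer share = 2/7

Pre-subsidy: 626 - 3.2P = -247 + 8P gives P* = 4365/56, x* = 2636/7.
With the subsidy, sellers receive Ps = Pb + 41 for each unit, where Pb is the price buyers pay.
Supply in terms of Pb becomes xs = -247 + 8(Pb + 41) = 81 + 8Pb. Setting this equal to demand: 626 - 3.2Pb = 81 + 8Pb, so Pb = 2725/56.
Sellers receive Ps = 2725/56 + 41 = 5021/56; x' = 626 − 3.2·(2725/56) = 3292/7.
Buyers' price falls by P* − Pb = 4365/56 − 2725/56 = 205/7; sellers' price rises by Ps − P* = 5021/56 − 4365/56 = 82/7.
So producers capture (82/7)/41 = 2/7 of each unit of subsidy.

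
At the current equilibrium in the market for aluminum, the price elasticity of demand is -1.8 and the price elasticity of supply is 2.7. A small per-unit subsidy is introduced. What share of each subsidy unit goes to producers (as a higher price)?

Producer share = 0.4

For a small subsidy around the equilibrium, the benefit split depends on the relative slopes, which at a point are proportional to the elasticities.
Buyer share = εs/(εs + |εd|) = 2.7/(2.7 + 1.8) = 0.6; seller share = |εd|/(εs + |εd|) = 0.4.
So producers capture 0.4 of the subsidy.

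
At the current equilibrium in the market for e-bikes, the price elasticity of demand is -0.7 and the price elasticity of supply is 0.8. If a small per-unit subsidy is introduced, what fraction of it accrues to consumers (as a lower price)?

Consumer share = 8/15

For a small subsidy around the equilibrium, the benefit split depends on the relative slopes, which at a point are proportional to the elasticities.
Buyer share = εs/(εs + |εd|) = 0.8/(0.8 + 0.7) = 8/15; seller share = |εd|/(εs + |εd|) = 7/15.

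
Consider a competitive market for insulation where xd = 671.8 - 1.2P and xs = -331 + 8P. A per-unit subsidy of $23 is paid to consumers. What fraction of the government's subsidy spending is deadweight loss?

Pre-subsidy: 671.8 - 1.2P = -331 + 8P gives P* = 109, x* = 541.
With the rebate, buyers effectively pay Pb = Ps − 23, where Ps is the price sellers receive.
Demand in terms of Ps becomes xd = 671.8 − 1.2(Ps − 23) = 699.4 - 1.2Ps. Setting this equal to supply: 699.4 - 1.2Ps = -331 + 8Ps, so Ps = 112.
Buyers pay Pb = 112 − 23 = 89; x' = -331 + 8·112 = 565.
ΔCS = ½(541 + 565)(109 − 89) = 11060; ΔPS = ½(541 + 565)(112 − 109) = 1659.
Government spending = 23 × 565 = 12995.
DWL = ½ × 23 × (565 − 541) = 276; fraction = 276 / 12995 = 12/565.

DWL / government spending = 12/565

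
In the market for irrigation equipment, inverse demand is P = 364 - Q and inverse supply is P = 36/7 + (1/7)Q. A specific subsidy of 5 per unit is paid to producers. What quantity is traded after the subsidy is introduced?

Q' = 318.375

Pre-subsidy: 364 - Q = 36/7 + (1/7)Q gives Q* = 314 and P* = 50.
With the subsidy, sellers receive Ps = Pb + 5 for each unit, where Pb is the price buyers pay.
On the curves, Pb = 364 - Q and Ps = 36/7 + (1/7)Q; the wedge Ps − Pb = 5 gives 36/7 + (1/7)Q − (364 - Q) = 5, so Q' = 318.375.
Then Pb = 364 − 1·318.375 = 45.625 and Ps = 36/7 + (1/7)·318.375 = 50.625.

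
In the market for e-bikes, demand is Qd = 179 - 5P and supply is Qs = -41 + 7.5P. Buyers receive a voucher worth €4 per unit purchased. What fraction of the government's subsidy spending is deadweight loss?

Pre-subsidy: 179 - 5P = -41 + 7.5P gives P* = 17.6, Q* = 91.
With the rebate, buyers effectively pay Pb = Ps − 4, where Ps is the price sellers receive.
Demand in terms of Ps becomes Qd = 179 − 5(Ps − 4) = 199 - 5Ps. Setting this equal to supply: 199 - 5Ps = -41 + 7.5Ps, so Ps = 19.2.
Buyers pay Pb = 19.2 − 4 = 15.2; Q' = -41 + 7.5·19.2 = 103.
ΔCS = ½(91 + 103)(17.6 − 15.2) = 232.8; ΔPS = ½(91 + 103)(19.2 − 17.6) = 155.2.
Government spending = 4 × 103 = 412.
DWL = ½ × 4 × (103 − 91) = 24; fraction = 24 / 412 = 6/103.

DWL / government spending = 6/103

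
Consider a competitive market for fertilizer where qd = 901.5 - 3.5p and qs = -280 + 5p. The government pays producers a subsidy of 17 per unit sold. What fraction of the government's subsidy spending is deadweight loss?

DWL / government spending = 7/180

Pre-subsidy: 901.5 - 3.5p = -280 + 5p gives p* = 139, q* = 415.
With the subsidy, sellers receive ps = pb + 17 for each unit, where pb is the price buyers pay.
Supply in terms of pb becomes qs = -280 + 5(pb + 17) = -195 + 5pb. Setting this equal to demand: 901.5 - 3.5pb = -195 + 5pb, so pb = 129.
Sellers receive ps = 129 + 17 = 146; q' = 901.5 − 3.5·129 = 450.
ΔCS = ½(415 + 450)(139 − 129) = 4325; ΔPS = ½(415 + 450)(146 − 139) = 3027.5.
Government spending = 17 × 450 = 7650.
DWL = ½ × 17 × (450 − 415) = 297.5; fraction = 297.5 / 7650 = 7/180.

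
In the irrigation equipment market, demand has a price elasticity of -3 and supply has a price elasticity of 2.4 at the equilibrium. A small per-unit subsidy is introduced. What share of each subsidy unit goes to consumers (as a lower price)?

For a small subsidy around the equilibrium, the benefit split depends on the relative slopes, which at a point are proportional to the elasticities.
Buyer share = εs/(εs + |εd|) = 2.4/(2.4 + 3) = 4/9; seller share = |εd|/(εs + |εd|) = 5/9.

Consumer share = 4/9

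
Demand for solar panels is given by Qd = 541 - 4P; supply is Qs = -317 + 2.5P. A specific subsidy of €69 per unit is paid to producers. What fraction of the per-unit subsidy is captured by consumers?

Consumer share = 5/13

Pre-subsidy: 541 - 4P = -317 + 2.5P gives P* = 132, Q* = 13.
With the subsidy, sellers receive Ps = Pb + 69 for each unit, where Pb is the price buyers pay.
Supply in terms of Pb becomes Qs = -317 + 2.5(Pb + 69) = -144.5 + 2.5Pb. Setting this equal to demand: 541 - 4Pb = -144.5 + 2.5Pb, so Pb = 1371/13.
Sellers receive Ps = 1371/13 + 69 = 2268/13; Q' = 541 − 4·(1371/13) = 1549/13.
Buyers' price falls by P* − Pb = 132 − 1371/13 = 345/13; sellers' price rises by Ps − P* = 2268/13 − 132 = 552/13.
So consumers capture (345/13)/69 = 5/13 of each unit of subsidy.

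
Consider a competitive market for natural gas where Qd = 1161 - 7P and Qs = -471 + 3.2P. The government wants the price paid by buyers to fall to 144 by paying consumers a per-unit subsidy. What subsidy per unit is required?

At a buyer price of 144, quantity demanded is 1161 − 7·144 = 153.
Sellers supply 153 only when they receive Ps with -471 + 3.2·Ps = 153, i.e. Ps = 195.
s = Ps − Pb = 195 − 144 = 51.

Required subsidy s = 51 per unit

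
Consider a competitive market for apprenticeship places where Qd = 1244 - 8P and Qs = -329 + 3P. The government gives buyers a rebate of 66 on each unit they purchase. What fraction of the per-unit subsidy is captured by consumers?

Pre-subsidy: 1244 - 8P = -329 + 3P gives P* = 143, Q* = 100.
With the rebate, buyers effectively pay Pb = Ps − 66, where Ps is the price sellers receive.
Demand in terms of Ps becomes Qd = 1244 − 8(Ps − 66) = 1772 - 8Ps. Setting this equal to supply: 1772 - 8Ps = -329 + 3Ps, so Ps = 191.
Buyers pay Pb = 191 − 66 = 125; Q' = -329 + 3·191 = 244.
Buyers' price falls by P* − Pb = 143 − 125 = 18; sellers' price rises by Ps − P* = 191 − 143 = 48.
So consumers capture 18/66 = 3/11 of each unit of subsidy.

Consumer share = 3/11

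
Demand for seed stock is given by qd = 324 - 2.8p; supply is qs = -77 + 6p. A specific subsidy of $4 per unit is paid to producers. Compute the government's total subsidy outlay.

Government cost = 8978/11

Pre-subsidy: 324 - 2.8p = -77 + 6p gives p* = 2005/44, q* = 4321/22.
With the subsidy, sellers receive ps = pb + 4 for each unit, where pb is the price buyers pay.
Supply in terms of pb becomes qs = -77 + 6(pb + 4) = -53 + 6pb. Setting this equal to demand: 324 - 2.8pb = -53 + 6pb, so pb = 1885/44.
Sellers receive ps = 1885/44 + 4 = 2061/44; q' = 324 − 2.8·(1885/44) = 4489/22.
Government outlay = subsidy × quantity = 4 × 4489/22 = 8978/11.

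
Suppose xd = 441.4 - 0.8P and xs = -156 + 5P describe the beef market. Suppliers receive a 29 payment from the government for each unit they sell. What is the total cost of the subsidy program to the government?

Pre-subsidy: 441.4 - 0.8P = -156 + 5P gives P* = 103, x* = 359.
With the subsidy, sellers receive Ps = Pb + 29 for each unit, where Pb is the price buyers pay.
Supply in terms of Pb becomes xs = -156 + 5(Pb + 29) = -11 + 5Pb. Setting this equal to demand: 441.4 - 0.8Pb = -11 + 5Pb, so Pb = 78.
Sellers receive Ps = 78 + 29 = 107; x' = 441.4 − 0.8·78 = 379.
Government outlay = subsidy × quantity = 29 × 379 = 10991.

Government cost = 10991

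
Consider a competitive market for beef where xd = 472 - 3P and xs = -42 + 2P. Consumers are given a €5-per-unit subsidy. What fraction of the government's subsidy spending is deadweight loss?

DWL / government spending = 15/848

Pre-subsidy: 472 - 3P = -42 + 2P gives P* = 102.8, x* = 163.6.
With the rebate, buyers effectively pay Pb = Ps − 5, where Ps is the price sellers receive.
Demand in terms of Ps becomes xd = 472 − 3(Ps − 5) = 487 - 3Ps. Setting this equal to supply: 487 - 3Ps = -42 + 2Ps, so Ps = 105.8.
Buyers pay Pb = 105.8 − 5 = 100.8; x' = -42 + 2·105.8 = 169.6.
ΔCS = ½(163.6 + 169.6)(102.8 − 100.8) = 333.2; ΔPS = ½(163.6 + 169.6)(105.8 − 102.8) = 499.8.
Government spending = 5 × 169.6 = 848.
DWL = ½ × 5 × (169.6 − 163.6) = 15; fraction = 15 / 848 = 15/848.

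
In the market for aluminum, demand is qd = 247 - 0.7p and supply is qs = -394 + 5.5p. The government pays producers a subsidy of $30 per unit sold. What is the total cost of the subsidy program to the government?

Government cost = 179730/31

Pre-subsidy: 247 - 0.7p = -394 + 5.5p gives p* = 3205/31, q* = 10827/62.
With the subsidy, sellers receive ps = pb + 30 for each unit, where pb is the price buyers pay.
Supply in terms of pb becomes qs = -394 + 5.5(pb + 30) = -229 + 5.5pb. Setting this equal to demand: 247 - 0.7pb = -229 + 5.5pb, so pb = 2380/31.
Sellers receive ps = 2380/31 + 30 = 3310/31; q' = 247 − 0.7·(2380/31) = 5991/31.
Government outlay = subsidy × quantity = 30 × 5991/31 = 179730/31.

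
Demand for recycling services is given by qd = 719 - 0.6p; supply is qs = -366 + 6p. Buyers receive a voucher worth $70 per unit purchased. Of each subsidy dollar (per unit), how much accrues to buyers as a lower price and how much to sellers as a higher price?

Buyers gain 700/11 per unit; sellers gain 70/11 per unit

Pre-subsidy: 719 - 0.6p = -366 + 6p gives p* = 5425/33, q* = 6824/11.
With the rebate, buyers effectively pay pb = ps − 70, where ps is the price sellers receive.
Demand in terms of ps becomes qd = 719 − 0.6(ps − 70) = 761 - 0.6ps. Setting this equal to supply: 761 - 0.6ps = -366 + 6ps, so ps = 5635/33.
Buyers pay pb = 5635/33 − 70 = 3325/33; q' = -366 + 6·(5635/33) = 7244/11.
Buyers' price falls by p* − pb = 5425/33 − 3325/33 = 700/11; sellers' price rises by ps − p* = 5635/33 − 5425/33 = 70/11.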